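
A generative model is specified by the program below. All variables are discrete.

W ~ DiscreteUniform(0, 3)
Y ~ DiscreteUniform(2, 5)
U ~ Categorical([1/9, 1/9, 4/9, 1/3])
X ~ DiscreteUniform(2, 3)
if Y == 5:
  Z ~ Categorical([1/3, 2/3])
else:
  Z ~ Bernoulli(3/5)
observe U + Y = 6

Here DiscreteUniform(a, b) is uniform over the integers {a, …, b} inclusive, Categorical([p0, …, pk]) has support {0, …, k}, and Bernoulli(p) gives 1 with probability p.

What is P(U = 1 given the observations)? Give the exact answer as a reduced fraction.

P(U = 1 | obs) = 1/8

Enumerate traces; 48 have nonzero weight after conditioning:
  (W=0, Y=3, U=3, X=2, Z=0) weight 1/240
  (W=0, Y=3, U=3, X=2, Z=1) weight 1/160
  (W=0, Y=3, U=3, X=3, Z=0) weight 1/240
  (W=0, Y=3, U=3, X=3, Z=1) weight 1/160
  (W=0, Y=4, U=2, X=2, Z=0) weight 1/180
  (W=0, Y=4, U=2, X=2, Z=1) weight 1/120
  (W=0, Y=4, U=2, X=3, Z=0) weight 1/180
  (W=0, Y=4, U=2, X=3, Z=1) weight 1/120
  (W=0, Y=5, U=1, X=2, Z=0) weight 1/864
  … 39 more
Group by U:
  weight(U=1) = 1/36
  weight(U=2) = 1/9
  weight(U=3) = 1/12
Total weight = 1/36 + 1/9 + 1/12 = 2/9
P(U=1 | obs) = 1/36 / 2/9 = 1/8
P(U=2 | obs) = 1/9 / 2/9 = 1/2
P(U=3 | obs) = 1/12 / 2/9 = 3/8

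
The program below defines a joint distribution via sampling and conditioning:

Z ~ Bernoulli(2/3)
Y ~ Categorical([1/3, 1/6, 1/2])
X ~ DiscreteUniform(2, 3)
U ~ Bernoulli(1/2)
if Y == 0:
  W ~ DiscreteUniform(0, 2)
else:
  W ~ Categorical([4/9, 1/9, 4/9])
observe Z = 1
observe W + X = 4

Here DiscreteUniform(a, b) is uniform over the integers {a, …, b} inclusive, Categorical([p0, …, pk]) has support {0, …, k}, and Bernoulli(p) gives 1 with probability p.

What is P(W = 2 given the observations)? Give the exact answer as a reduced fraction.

Enumerate traces; 12 have nonzero weight after conditioning:
  (Z=1, Y=0, X=2, U=0, W=2) weight 1/54
  (Z=1, Y=0, X=2, U=1, W=2) weight 1/54
  (Z=1, Y=0, X=3, U=0, W=1) weight 1/54
  (Z=1, Y=0, X=3, U=1, W=1) weight 1/54
  (Z=1, Y=1, X=2, U=0, W=2) weight 1/81
  (Z=1, Y=1, X=2, U=1, W=2) weight 1/81
  (Z=1, Y=1, X=3, U=0, W=1) weight 1/324
  (Z=1, Y=1, X=3, U=1, W=1) weight 1/324
  … 4 more
Group by W:
  weight(W=1) = 5/81
  weight(W=2) = 11/81
Total weight = 5/81 + 11/81 = 16/81
P(W=1 | obs) = 5/81 / 16/81 = 5/16
P(W=2 | obs) = 11/81 / 16/81 = 11/16

P(W = 2 | obs) = 11/16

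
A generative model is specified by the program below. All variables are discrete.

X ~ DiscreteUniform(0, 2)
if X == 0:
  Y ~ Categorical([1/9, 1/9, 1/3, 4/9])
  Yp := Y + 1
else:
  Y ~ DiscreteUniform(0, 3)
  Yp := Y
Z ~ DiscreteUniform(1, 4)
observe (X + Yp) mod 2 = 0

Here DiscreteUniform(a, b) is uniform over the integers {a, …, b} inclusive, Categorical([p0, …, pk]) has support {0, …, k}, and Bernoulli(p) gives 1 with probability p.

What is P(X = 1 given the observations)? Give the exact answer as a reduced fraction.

Enumerate traces; 24 have nonzero weight after conditioning:
  (X=0, Y=1, Z=1) weight 1/108
  (X=0, Y=1, Z=2) weight 1/108
  (X=0, Y=1, Z=3) weight 1/108
  (X=0, Y=1, Z=4) weight 1/108
  (X=0, Y=3, Z=1) weight 1/27
  (X=0, Y=3, Z=2) weight 1/27
  (X=0, Y=3, Z=3) weight 1/27
  (X=0, Y=3, Z=4) weight 1/27
  (X=1, Y=1, Z=1) weight 1/48
  (X=2, Y=0, Z=1) weight 1/48
  … 14 more
Group by X:
  weight(X=0) = 5/27
  weight(X=1) = 1/6
  weight(X=2) = 1/6
Total weight = 5/27 + 1/6 + 1/6 = 14/27
P(X=0 | obs) = 5/27 / 14/27 = 5/14
P(X=1 | obs) = 1/6 / 14/27 = 9/28
P(X=2 | obs) = 1/6 / 14/27 = 9/28

P(X = 1 | obs) = 9/28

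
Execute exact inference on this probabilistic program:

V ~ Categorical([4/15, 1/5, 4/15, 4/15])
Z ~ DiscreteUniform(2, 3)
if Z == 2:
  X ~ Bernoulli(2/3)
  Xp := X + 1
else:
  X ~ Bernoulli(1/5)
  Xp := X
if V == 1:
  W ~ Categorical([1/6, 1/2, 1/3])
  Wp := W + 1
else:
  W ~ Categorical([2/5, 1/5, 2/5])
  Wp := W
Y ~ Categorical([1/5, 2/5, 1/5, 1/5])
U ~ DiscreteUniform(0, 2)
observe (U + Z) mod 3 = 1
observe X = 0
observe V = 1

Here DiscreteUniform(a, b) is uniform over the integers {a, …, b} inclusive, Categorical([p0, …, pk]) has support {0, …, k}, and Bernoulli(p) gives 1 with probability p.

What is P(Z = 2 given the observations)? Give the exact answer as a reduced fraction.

Enumerate traces; 24 have nonzero weight after conditioning:
  (V=1, Z=2, X=0, W=0, Y=0, U=2) weight 1/2700
  (V=1, Z=2, X=0, W=0, Y=1, U=2) weight 1/1350
  (V=1, Z=2, X=0, W=0, Y=2, U=2) weight 1/2700
  (V=1, Z=2, X=0, W=0, Y=3, U=2) weight 1/2700
  (V=1, Z=2, X=0, W=1, Y=0, U=2) weight 1/900
  (V=1, Z=2, X=0, W=1, Y=1, U=2) weight 1/450
  (V=1, Z=2, X=0, W=1, Y=2, U=2) weight 1/900
  (V=1, Z=2, X=0, W=1, Y=3, U=2) weight 1/900
  (V=1, Z=3, X=0, W=0, Y=0, U=1) weight 1/1125
  … 15 more
Group by Z:
  weight(Z=2) = 1/90
  weight(Z=3) = 2/75
Total weight = 1/90 + 2/75 = 17/450
P(Z=2 | obs) = 1/90 / 17/450 = 5/17
P(Z=3 | obs) = 2/75 / 17/450 = 12/17

P(Z = 2 | obs) = 5/17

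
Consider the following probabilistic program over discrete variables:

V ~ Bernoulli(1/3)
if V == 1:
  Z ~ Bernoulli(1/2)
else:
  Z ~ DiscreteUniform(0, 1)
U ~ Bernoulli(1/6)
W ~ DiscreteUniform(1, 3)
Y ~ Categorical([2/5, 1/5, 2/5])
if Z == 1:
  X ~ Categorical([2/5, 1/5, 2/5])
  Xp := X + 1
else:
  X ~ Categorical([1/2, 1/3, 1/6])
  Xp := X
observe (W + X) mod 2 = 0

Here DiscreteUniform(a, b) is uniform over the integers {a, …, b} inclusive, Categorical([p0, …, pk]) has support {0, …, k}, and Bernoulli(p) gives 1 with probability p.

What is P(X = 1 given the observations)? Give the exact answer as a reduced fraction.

P(X = 1 | obs) = 8/19

Enumerate traces; 96 have nonzero weight after conditioning:
  (V=0, Z=0, U=0, W=1, Y=0, X=1) weight 1/81
  (V=0, Z=0, U=0, W=1, Y=1, X=1) weight 1/162
  (V=0, Z=0, U=0, W=1, Y=2, X=1) weight 1/81
  (V=0, Z=0, U=0, W=2, Y=0, X=0) weight 1/54
  (V=0, Z=0, U=0, W=2, Y=0, X=2) weight 1/162
  (V=0, Z=0, U=0, W=2, Y=1, X=0) weight 1/108
  (V=0, Z=0, U=0, W=2, Y=1, X=2) weight 1/324
  (V=0, Z=0, U=0, W=2, Y=2, X=0) weight 1/54
  … 88 more
Group by X:
  weight(X=0) = 3/20
  weight(X=1) = 8/45
  weight(X=2) = 17/180
Total weight = 3/20 + 8/45 + 17/180 = 19/45
P(X=0 | obs) = 3/20 / 19/45 = 27/76
P(X=1 | obs) = 8/45 / 19/45 = 8/19
P(X=2 | obs) = 17/180 / 19/45 = 17/76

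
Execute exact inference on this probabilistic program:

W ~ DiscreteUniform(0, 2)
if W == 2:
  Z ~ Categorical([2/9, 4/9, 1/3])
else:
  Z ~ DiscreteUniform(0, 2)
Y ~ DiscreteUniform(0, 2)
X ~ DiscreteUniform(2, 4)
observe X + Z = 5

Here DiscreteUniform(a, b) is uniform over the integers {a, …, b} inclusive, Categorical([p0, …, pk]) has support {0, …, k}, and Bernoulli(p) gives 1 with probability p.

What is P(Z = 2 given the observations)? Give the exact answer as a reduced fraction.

P(Z = 2 | obs) = 9/19

Enumerate traces; 18 have nonzero weight after conditioning:
  (W=0, Z=1, Y=0, X=4) weight 1/81
  (W=0, Z=1, Y=1, X=4) weight 1/81
  (W=0, Z=1, Y=2, X=4) weight 1/81
  (W=0, Z=2, Y=0, X=3) weight 1/81
  (W=0, Z=2, Y=1, X=3) weight 1/81
  (W=0, Z=2, Y=2, X=3) weight 1/81
  (W=1, Z=1, Y=0, X=4) weight 1/81
  (W=1, Z=1, Y=1, X=4) weight 1/81
  … 10 more
Group by Z:
  weight(Z=1) = 10/81
  weight(Z=2) = 1/9
Total weight = 10/81 + 1/9 = 19/81
P(Z=1 | obs) = 10/81 / 19/81 = 10/19
P(Z=2 | obs) = 1/9 / 19/81 = 9/19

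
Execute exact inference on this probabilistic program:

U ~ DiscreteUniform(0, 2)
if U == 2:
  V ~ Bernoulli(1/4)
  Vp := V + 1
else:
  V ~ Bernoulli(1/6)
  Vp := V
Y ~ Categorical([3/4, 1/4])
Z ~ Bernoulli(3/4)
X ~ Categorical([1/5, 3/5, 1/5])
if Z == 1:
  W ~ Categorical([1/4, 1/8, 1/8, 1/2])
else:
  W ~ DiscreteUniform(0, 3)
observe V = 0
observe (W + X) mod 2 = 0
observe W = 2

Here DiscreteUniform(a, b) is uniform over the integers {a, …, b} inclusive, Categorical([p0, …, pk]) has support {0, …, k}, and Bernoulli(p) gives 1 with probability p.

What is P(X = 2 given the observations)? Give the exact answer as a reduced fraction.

Enumerate traces; 24 have nonzero weight after conditioning:
  (U=0, V=0, Y=0, Z=0, X=0, W=2) weight 1/384
  (U=0, V=0, Y=0, Z=0, X=2, W=2) weight 1/384
  (U=0, V=0, Y=0, Z=1, X=0, W=2) weight 1/256
  (U=0, V=0, Y=0, Z=1, X=2, W=2) weight 1/256
  (U=0, V=0, Y=1, Z=0, X=0, W=2) weight 1/1152
  (U=0, V=0, Y=1, Z=0, X=2, W=2) weight 1/1152
  (U=0, V=0, Y=1, Z=1, X=0, W=2) weight 1/768
  (U=0, V=0, Y=1, Z=1, X=2, W=2) weight 1/768
  … 16 more
Group by X:
  weight(X=0) = 29/1152
  weight(X=2) = 29/1152
Total weight = 29/1152 + 29/1152 = 29/576
P(X=0 | obs) = 29/1152 / 29/576 = 1/2
P(X=2 | obs) = 29/1152 / 29/576 = 1/2

P(X = 2 | obs) = 1/2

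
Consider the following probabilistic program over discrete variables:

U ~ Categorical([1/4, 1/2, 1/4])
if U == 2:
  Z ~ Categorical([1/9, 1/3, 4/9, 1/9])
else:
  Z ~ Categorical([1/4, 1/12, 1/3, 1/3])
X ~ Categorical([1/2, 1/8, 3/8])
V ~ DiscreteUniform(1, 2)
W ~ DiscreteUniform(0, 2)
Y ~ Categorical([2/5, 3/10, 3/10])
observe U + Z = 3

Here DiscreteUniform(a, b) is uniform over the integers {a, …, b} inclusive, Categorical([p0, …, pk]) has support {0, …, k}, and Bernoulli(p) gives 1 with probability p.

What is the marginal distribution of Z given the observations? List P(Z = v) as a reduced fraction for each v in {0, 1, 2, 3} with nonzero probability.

P(Z=1) = 1/4, P(Z=2) = 1/2, P(Z=3) = 1/4

Enumerate traces; 162 have nonzero weight after conditioning:
  (U=0, Z=3, X=0, V=1, W=0, Y=0) weight 1/360
  (U=0, Z=3, X=0, V=1, W=0, Y=1) weight 1/480
  (U=0, Z=3, X=0, V=1, W=0, Y=2) weight 1/480
  (U=0, Z=3, X=0, V=1, W=1, Y=0) weight 1/360
  (U=0, Z=3, X=0, V=1, W=1, Y=1) weight 1/480
  (U=0, Z=3, X=0, V=1, W=1, Y=2) weight 1/480
  (U=0, Z=3, X=0, V=1, W=2, Y=0) weight 1/360
  (U=0, Z=3, X=0, V=1, W=2, Y=1) weight 1/480
  (U=1, Z=2, X=0, V=1, W=0, Y=0) weight 1/180
  (U=2, Z=1, X=0, V=1, W=0, Y=0) weight 1/360
  … 152 more
Group by Z:
  weight(Z=1) = 1/12
  weight(Z=2) = 1/6
  weight(Z=3) = 1/12
Total weight = 1/12 + 1/6 + 1/12 = 1/3
P(Z=1 | obs) = 1/12 / 1/3 = 1/4
P(Z=2 | obs) = 1/6 / 1/3 = 1/2
P(Z=3 | obs) = 1/12 / 1/3 = 1/4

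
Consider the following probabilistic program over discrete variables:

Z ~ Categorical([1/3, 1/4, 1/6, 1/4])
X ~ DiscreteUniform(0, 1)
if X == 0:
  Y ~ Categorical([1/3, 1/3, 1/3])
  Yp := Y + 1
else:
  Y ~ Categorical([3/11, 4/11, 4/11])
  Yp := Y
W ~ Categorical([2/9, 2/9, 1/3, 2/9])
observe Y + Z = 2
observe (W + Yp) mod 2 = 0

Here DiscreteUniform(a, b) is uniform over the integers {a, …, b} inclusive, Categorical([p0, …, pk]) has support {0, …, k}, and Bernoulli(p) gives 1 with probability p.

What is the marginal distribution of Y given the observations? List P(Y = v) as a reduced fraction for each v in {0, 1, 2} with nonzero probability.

P(Y=0) = 178/903, P(Y=1) = 103/301, P(Y=2) = 416/903

Enumerate traces; 12 have nonzero weight after conditioning:
  (Z=0, X=0, Y=2, W=1) weight 1/81
  (Z=0, X=0, Y=2, W=3) weight 1/81
  (Z=0, X=1, Y=2, W=0) weight 4/297
  (Z=0, X=1, Y=2, W=2) weight 2/99
  (Z=1, X=0, Y=1, W=0) weight 1/108
  (Z=1, X=0, Y=1, W=2) weight 1/72
  (Z=1, X=1, Y=1, W=1) weight 1/99
  (Z=1, X=1, Y=1, W=3) weight 1/99
  (Z=2, X=0, Y=0, W=1) weight 1/162
  … 3 more
Group by Y:
  weight(Y=0) = 89/3564
  weight(Y=1) = 103/2376
  weight(Y=2) = 52/891
Total weight = 89/3564 + 103/2376 + 52/891 = 301/2376
P(Y=0 | obs) = 89/3564 / 301/2376 = 178/903
P(Y=1 | obs) = 103/2376 / 301/2376 = 103/301
P(Y=2 | obs) = 52/891 / 301/2376 = 416/903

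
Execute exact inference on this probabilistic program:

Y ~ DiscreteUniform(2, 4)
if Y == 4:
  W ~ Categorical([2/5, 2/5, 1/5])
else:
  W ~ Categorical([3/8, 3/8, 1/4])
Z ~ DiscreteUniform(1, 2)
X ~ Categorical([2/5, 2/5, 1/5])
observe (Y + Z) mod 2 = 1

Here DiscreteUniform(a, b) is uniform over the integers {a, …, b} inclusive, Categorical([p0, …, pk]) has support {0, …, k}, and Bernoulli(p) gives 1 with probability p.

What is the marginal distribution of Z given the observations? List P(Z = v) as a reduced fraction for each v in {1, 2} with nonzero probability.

Enumerate traces; 27 have nonzero weight after conditioning:
  (Y=2, W=0, Z=1, X=0) weight 1/40
  (Y=2, W=0, Z=1, X=1) weight 1/40
  (Y=2, W=0, Z=1, X=2) weight 1/80
  (Y=2, W=1, Z=1, X=0) weight 1/40
  (Y=2, W=1, Z=1, X=1) weight 1/40
  (Y=2, W=1, Z=1, X=2) weight 1/80
  (Y=2, W=2, Z=1, X=0) weight 1/60
  (Y=2, W=2, Z=1, X=1) weight 1/60
  (Y=3, W=0, Z=2, X=0) weight 1/40
  … 18 more
Group by Z:
  weight(Z=1) = 1/3
  weight(Z=2) = 1/6
Total weight = 1/3 + 1/6 = 1/2
P(Z=1 | obs) = 1/3 / 1/2 = 2/3
P(Z=2 | obs) = 1/6 / 1/2 = 1/3

P(Z=1) = 2/3, P(Z=2) = 1/3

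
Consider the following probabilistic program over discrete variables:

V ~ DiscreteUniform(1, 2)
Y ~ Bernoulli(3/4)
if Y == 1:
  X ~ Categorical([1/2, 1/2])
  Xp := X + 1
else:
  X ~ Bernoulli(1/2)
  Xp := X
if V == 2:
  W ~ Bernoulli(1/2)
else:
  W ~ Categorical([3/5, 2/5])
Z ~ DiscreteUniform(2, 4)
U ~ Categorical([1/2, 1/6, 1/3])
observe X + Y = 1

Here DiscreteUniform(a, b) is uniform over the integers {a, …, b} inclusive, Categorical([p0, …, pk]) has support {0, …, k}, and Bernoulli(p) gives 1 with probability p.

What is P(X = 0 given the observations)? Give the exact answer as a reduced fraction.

Enumerate traces; 72 have nonzero weight after conditioning:
  (V=1, Y=0, X=1, W=0, Z=2, U=0) weight 1/160
  (V=1, Y=0, X=1, W=0, Z=2, U=1) weight 1/480
  (V=1, Y=0, X=1, W=0, Z=2, U=2) weight 1/240
  (V=1, Y=0, X=1, W=0, Z=3, U=0) weight 1/160
  (V=1, Y=0, X=1, W=0, Z=3, U=1) weight 1/480
  (V=1, Y=0, X=1, W=0, Z=3, U=2) weight 1/240
  (V=1, Y=0, X=1, W=0, Z=4, U=0) weight 1/160
  (V=1, Y=0, X=1, W=0, Z=4, U=1) weight 1/480
  (V=1, Y=1, X=0, W=0, Z=2, U=0) weight 3/160
  … 63 more
Group by X:
  weight(X=0) = 3/8
  weight(X=1) = 1/8
Total weight = 3/8 + 1/8 = 1/2
P(X=0 | obs) = 3/8 / 1/2 = 3/4
P(X=1 | obs) = 1/8 / 1/2 = 1/4

P(X = 0 | obs) = 3/4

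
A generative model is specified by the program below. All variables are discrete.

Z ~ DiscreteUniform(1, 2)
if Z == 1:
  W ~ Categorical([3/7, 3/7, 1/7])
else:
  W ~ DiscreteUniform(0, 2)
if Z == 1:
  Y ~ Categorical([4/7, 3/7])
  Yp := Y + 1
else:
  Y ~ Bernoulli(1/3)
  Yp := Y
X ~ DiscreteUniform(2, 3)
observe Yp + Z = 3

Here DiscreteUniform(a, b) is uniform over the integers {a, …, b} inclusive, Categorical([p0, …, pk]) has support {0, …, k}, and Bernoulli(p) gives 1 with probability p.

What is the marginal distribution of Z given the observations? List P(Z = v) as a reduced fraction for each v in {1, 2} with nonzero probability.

Enumerate traces; 12 have nonzero weight after conditioning:
  (Z=1, W=0, Y=1, X=2) weight 9/196
  (Z=1, W=0, Y=1, X=3) weight 9/196
  (Z=1, W=1, Y=1, X=2) weight 9/196
  (Z=1, W=1, Y=1, X=3) weight 9/196
  (Z=1, W=2, Y=1, X=2) weight 3/196
  (Z=1, W=2, Y=1, X=3) weight 3/196
  (Z=2, W=0, Y=1, X=2) weight 1/36
  (Z=2, W=0, Y=1, X=3) weight 1/36
  … 4 more
Group by Z:
  weight(Z=1) = 3/14
  weight(Z=2) = 1/6
Total weight = 3/14 + 1/6 = 8/21
P(Z=1 | obs) = 3/14 / 8/21 = 9/16
P(Z=2 | obs) = 1/6 / 8/21 = 7/16

P(Z=1) = 9/16, P(Z=2) = 7/16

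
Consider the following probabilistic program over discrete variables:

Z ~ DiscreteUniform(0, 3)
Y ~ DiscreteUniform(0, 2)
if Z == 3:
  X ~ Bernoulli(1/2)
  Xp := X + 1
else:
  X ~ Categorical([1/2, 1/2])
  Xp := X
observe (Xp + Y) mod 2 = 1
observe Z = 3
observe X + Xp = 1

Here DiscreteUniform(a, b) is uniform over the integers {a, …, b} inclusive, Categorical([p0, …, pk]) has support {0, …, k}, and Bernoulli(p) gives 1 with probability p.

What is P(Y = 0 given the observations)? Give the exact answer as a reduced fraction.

P(Y = 0 | obs) = 1/2

Enumerate traces; 2 have nonzero weight after conditioning:
  (Z=3, Y=0, X=0) weight 1/24
  (Z=3, Y=2, X=0) weight 1/24
Group by Y:
  weight(Y=0) = 1/24
  weight(Y=2) = 1/24
Total weight = 1/24 + 1/24 = 1/12
P(Y=0 | obs) = 1/24 / 1/12 = 1/2
P(Y=2 | obs) = 1/24 / 1/12 = 1/2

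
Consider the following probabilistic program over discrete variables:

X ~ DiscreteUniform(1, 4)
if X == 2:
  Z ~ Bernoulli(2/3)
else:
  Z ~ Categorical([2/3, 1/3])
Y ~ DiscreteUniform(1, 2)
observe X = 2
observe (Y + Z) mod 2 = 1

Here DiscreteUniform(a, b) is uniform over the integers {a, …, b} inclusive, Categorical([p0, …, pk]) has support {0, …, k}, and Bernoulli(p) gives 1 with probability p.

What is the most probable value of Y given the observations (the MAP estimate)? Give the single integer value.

argmax_v P(Y = v | obs) = 2

Enumerate traces; 2 have nonzero weight after conditioning:
  (X=2, Z=0, Y=1) weight 1/24
  (X=2, Z=1, Y=2) weight 1/12
Group by Y:
  weight(Y=1) = 1/24
  weight(Y=2) = 1/12
Total weight = 1/24 + 1/12 = 1/8
P(Y=1 | obs) = 1/24 / 1/8 = 1/3
P(Y=2 | obs) = 1/12 / 1/8 = 2/3
argmax = 2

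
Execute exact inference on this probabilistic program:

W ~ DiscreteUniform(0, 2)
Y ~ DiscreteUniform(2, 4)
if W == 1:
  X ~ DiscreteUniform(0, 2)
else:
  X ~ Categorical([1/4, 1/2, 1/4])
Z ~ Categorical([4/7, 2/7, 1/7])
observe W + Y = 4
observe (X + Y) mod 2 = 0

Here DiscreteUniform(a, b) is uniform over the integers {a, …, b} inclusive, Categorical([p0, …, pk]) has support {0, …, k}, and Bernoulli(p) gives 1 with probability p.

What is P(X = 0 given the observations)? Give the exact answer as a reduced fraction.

P(X = 0 | obs) = 3/8

Enumerate traces; 15 have nonzero weight after conditioning:
  (W=0, Y=4, X=0, Z=0) weight 1/63
  (W=0, Y=4, X=0, Z=1) weight 1/126
  (W=0, Y=4, X=0, Z=2) weight 1/252
  (W=0, Y=4, X=2, Z=0) weight 1/63
  (W=0, Y=4, X=2, Z=1) weight 1/126
  (W=0, Y=4, X=2, Z=2) weight 1/252
  (W=1, Y=3, X=1, Z=0) weight 4/189
  (W=1, Y=3, X=1, Z=1) weight 2/189
  … 7 more
Group by X:
  weight(X=0) = 1/18
  weight(X=1) = 1/27
  weight(X=2) = 1/18
Total weight = 1/18 + 1/27 + 1/18 = 4/27
P(X=0 | obs) = 1/18 / 4/27 = 3/8
P(X=1 | obs) = 1/27 / 4/27 = 1/4
P(X=2 | obs) = 1/18 / 4/27 = 3/8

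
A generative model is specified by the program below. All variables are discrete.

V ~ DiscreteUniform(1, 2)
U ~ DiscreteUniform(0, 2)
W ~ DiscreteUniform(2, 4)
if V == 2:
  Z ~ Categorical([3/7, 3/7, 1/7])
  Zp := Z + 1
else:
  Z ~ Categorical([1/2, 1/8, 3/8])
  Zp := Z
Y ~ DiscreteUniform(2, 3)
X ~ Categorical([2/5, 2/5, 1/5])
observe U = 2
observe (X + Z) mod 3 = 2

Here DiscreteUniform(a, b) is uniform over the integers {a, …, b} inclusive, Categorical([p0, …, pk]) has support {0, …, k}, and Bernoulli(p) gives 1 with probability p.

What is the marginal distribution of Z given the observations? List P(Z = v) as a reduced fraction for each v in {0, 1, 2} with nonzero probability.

P(Z=0) = 13/43, P(Z=1) = 31/86, P(Z=2) = 29/86

Enumerate traces; 36 have nonzero weight after conditioning:
  (V=1, U=2, W=2, Z=0, Y=2, X=2) weight 1/360
  (V=1, U=2, W=2, Z=0, Y=3, X=2) weight 1/360
  (V=1, U=2, W=2, Z=1, Y=2, X=1) weight 1/720
  (V=1, U=2, W=2, Z=1, Y=3, X=1) weight 1/720
  (V=1, U=2, W=2, Z=2, Y=2, X=0) weight 1/240
  (V=1, U=2, W=2, Z=2, Y=3, X=0) weight 1/240
  (V=1, U=2, W=3, Z=0, Y=2, X=2) weight 1/360
  (V=1, U=2, W=3, Z=0, Y=3, X=2) weight 1/360
  … 28 more
Group by Z:
  weight(Z=0) = 13/420
  weight(Z=1) = 31/840
  weight(Z=2) = 29/840
Total weight = 13/420 + 31/840 + 29/840 = 43/420
P(Z=0 | obs) = 13/420 / 43/420 = 13/43
P(Z=1 | obs) = 31/840 / 43/420 = 31/86
P(Z=2 | obs) = 29/840 / 43/420 = 29/86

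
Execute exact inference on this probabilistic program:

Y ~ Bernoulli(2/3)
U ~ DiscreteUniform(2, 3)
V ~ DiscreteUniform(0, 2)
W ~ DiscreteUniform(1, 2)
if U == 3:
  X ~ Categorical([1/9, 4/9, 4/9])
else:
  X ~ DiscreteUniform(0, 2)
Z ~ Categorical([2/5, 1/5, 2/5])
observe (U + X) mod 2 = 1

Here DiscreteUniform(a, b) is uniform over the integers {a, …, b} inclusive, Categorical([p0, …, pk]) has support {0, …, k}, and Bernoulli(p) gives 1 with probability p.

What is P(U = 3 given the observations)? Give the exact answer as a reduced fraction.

Enumerate traces; 108 have nonzero weight after conditioning:
  (Y=0, U=2, V=0, W=1, X=1, Z=0) weight 1/270
  (Y=0, U=2, V=0, W=1, X=1, Z=1) weight 1/540
  (Y=0, U=2, V=0, W=1, X=1, Z=2) weight 1/270
  (Y=0, U=2, V=0, W=2, X=1, Z=0) weight 1/270
  (Y=0, U=2, V=0, W=2, X=1, Z=1) weight 1/540
  (Y=0, U=2, V=0, W=2, X=1, Z=2) weight 1/270
  (Y=0, U=2, V=1, W=1, X=1, Z=0) weight 1/270
  (Y=0, U=2, V=1, W=1, X=1, Z=1) weight 1/540
  (Y=0, U=3, V=0, W=1, X=0, Z=0) weight 1/810
  … 99 more
Group by U:
  weight(U=2) = 1/6
  weight(U=3) = 5/18
Total weight = 1/6 + 5/18 = 4/9
P(U=2 | obs) = 1/6 / 4/9 = 3/8
P(U=3 | obs) = 5/18 / 4/9 = 5/8

P(U = 3 | obs) = 5/8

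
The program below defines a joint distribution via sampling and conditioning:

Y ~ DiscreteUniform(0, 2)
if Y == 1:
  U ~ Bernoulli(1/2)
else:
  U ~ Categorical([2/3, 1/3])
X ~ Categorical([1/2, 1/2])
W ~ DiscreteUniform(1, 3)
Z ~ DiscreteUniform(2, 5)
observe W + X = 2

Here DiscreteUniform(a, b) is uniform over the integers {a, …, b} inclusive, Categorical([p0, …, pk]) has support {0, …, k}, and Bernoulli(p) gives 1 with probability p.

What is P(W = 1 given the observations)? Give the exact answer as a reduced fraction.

P(W = 1 | obs) = 1/2

Enumerate traces; 48 have nonzero weight after conditioning:
  (Y=0, U=0, X=0, W=2, Z=2) weight 1/108
  (Y=0, U=0, X=0, W=2, Z=3) weight 1/108
  (Y=0, U=0, X=0, W=2, Z=4) weight 1/108
  (Y=0, U=0, X=0, W=2, Z=5) weight 1/108
  (Y=0, U=0, X=1, W=1, Z=2) weight 1/108
  (Y=0, U=0, X=1, W=1, Z=3) weight 1/108
  (Y=0, U=0, X=1, W=1, Z=4) weight 1/108
  (Y=0, U=0, X=1, W=1, Z=5) weight 1/108
  … 40 more
Group by W:
  weight(W=1) = 1/6
  weight(W=2) = 1/6
Total weight = 1/6 + 1/6 = 1/3
P(W=1 | obs) = 1/6 / 1/3 = 1/2
P(W=2 | obs) = 1/6 / 1/3 = 1/2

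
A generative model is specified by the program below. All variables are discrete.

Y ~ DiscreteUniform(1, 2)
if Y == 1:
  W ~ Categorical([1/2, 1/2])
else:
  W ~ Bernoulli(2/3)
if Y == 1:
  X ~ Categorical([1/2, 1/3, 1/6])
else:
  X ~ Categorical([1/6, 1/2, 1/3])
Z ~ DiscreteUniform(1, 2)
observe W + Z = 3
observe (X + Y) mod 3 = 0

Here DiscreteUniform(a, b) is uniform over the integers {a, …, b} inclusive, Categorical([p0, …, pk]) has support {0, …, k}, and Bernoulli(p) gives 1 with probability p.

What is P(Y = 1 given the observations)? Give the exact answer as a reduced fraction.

P(Y = 1 | obs) = 1/5

Enumerate traces; 2 have nonzero weight after conditioning:
  (Y=1, W=1, X=2, Z=2) weight 1/48
  (Y=2, W=1, X=1, Z=2) weight 1/12
Group by Y:
  weight(Y=1) = 1/48
  weight(Y=2) = 1/12
Total weight = 1/48 + 1/12 = 5/48
P(Y=1 | obs) = 1/48 / 5/48 = 1/5
P(Y=2 | obs) = 1/12 / 5/48 = 4/5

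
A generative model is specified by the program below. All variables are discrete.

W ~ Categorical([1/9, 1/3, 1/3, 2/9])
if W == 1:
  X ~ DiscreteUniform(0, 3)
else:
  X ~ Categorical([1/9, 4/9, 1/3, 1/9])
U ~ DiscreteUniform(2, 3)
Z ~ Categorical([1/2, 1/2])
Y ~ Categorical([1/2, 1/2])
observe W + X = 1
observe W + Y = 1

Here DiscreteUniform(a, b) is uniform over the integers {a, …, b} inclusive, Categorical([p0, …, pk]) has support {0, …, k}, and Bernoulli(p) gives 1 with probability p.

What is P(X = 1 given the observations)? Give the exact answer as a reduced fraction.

Enumerate traces; 8 have nonzero weight after conditioning:
  (W=0, X=1, U=2, Z=0, Y=1) weight 1/162
  (W=0, X=1, U=2, Z=1, Y=1) weight 1/162
  (W=0, X=1, U=3, Z=0, Y=1) weight 1/162
  (W=0, X=1, U=3, Z=1, Y=1) weight 1/162
  (W=1, X=0, U=2, Z=0, Y=0) weight 1/96
  (W=1, X=0, U=2, Z=1, Y=0) weight 1/96
  (W=1, X=0, U=3, Z=0, Y=0) weight 1/96
  (W=1, X=0, U=3, Z=1, Y=0) weight 1/96
Group by X:
  weight(X=0) = 1/24
  weight(X=1) = 2/81
Total weight = 1/24 + 2/81 = 43/648
P(X=0 | obs) = 1/24 / 43/648 = 27/43
P(X=1 | obs) = 2/81 / 43/648 = 16/43

P(X = 1 | obs) = 16/43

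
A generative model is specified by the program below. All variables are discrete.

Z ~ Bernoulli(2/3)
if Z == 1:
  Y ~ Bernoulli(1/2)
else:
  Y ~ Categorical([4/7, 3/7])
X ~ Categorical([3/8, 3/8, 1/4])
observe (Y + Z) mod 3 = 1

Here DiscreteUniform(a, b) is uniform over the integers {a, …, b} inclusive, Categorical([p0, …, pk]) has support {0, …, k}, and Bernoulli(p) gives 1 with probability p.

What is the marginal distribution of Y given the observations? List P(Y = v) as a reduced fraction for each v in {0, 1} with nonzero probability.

P(Y=0) = 7/10, P(Y=1) = 3/10

Enumerate traces; 6 have nonzero weight after conditioning:
  (Z=0, Y=1, X=0) weight 3/56
  (Z=0, Y=1, X=1) weight 3/56
  (Z=0, Y=1, X=2) weight 1/28
  (Z=1, Y=0, X=0) weight 1/8
  (Z=1, Y=0, X=1) weight 1/8
  (Z=1, Y=0, X=2) weight 1/12
Group by Y:
  weight(Y=0) = 1/3
  weight(Y=1) = 1/7
Total weight = 1/3 + 1/7 = 10/21
P(Y=0 | obs) = 1/3 / 10/21 = 7/10
P(Y=1 | obs) = 1/7 / 10/21 = 3/10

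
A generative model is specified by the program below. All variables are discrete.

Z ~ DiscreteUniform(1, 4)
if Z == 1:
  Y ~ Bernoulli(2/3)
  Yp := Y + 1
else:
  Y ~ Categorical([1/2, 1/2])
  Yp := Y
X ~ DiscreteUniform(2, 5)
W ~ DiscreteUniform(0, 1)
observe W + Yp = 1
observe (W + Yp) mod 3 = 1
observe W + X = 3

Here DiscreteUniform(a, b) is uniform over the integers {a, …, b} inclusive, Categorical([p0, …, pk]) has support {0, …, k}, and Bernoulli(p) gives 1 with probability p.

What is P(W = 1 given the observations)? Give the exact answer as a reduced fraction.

P(W = 1 | obs) = 9/20

Enumerate traces; 7 have nonzero weight after conditioning:
  (Z=1, Y=0, X=3, W=0) weight 1/96
  (Z=2, Y=0, X=2, W=1) weight 1/64
  (Z=2, Y=1, X=3, W=0) weight 1/64
  (Z=3, Y=0, X=2, W=1) weight 1/64
  (Z=3, Y=1, X=3, W=0) weight 1/64
  (Z=4, Y=0, X=2, W=1) weight 1/64
  (Z=4, Y=1, X=3, W=0) weight 1/64
Group by W:
  weight(W=0) = 11/192
  weight(W=1) = 3/64
Total weight = 11/192 + 3/64 = 5/48
P(W=0 | obs) = 11/192 / 5/48 = 11/20
P(W=1 | obs) = 3/64 / 5/48 = 9/20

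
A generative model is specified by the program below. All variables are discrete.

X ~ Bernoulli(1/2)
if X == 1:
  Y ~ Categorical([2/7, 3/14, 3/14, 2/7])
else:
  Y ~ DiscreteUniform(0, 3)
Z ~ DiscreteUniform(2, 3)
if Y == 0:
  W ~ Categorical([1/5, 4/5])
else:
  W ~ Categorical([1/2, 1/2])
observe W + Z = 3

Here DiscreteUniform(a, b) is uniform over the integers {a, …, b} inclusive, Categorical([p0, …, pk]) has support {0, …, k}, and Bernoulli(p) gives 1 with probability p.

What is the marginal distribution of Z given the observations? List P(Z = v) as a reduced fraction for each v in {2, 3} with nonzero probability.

P(Z=2) = 65/112, P(Z=3) = 47/112

Enumerate traces; 16 have nonzero weight after conditioning:
  (X=0, Y=0, Z=2, W=1) weight 1/20
  (X=0, Y=0, Z=3, W=0) weight 1/80
  (X=0, Y=1, Z=2, W=1) weight 1/32
  (X=0, Y=1, Z=3, W=0) weight 1/32
  (X=0, Y=2, Z=2, W=1) weight 1/32
  (X=0, Y=2, Z=3, W=0) weight 1/32
  (X=0, Y=3, Z=2, W=1) weight 1/32
  (X=0, Y=3, Z=3, W=0) weight 1/32
  … 8 more
Group by Z:
  weight(Z=2) = 65/224
  weight(Z=3) = 47/224
Total weight = 65/224 + 47/224 = 1/2
P(Z=2 | obs) = 65/224 / 1/2 = 65/112
P(Z=3 | obs) = 47/224 / 1/2 = 47/112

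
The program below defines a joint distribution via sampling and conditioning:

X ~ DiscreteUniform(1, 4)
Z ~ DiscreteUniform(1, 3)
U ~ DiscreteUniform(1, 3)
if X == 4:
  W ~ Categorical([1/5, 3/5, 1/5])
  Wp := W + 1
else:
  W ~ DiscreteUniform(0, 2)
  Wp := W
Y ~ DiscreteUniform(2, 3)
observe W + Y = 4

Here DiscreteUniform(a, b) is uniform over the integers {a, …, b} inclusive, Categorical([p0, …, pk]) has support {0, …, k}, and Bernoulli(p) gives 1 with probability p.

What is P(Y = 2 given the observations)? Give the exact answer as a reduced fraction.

Enumerate traces; 72 have nonzero weight after conditioning:
  (X=1, Z=1, U=1, W=1, Y=3) weight 1/216
  (X=1, Z=1, U=1, W=2, Y=2) weight 1/216
  (X=1, Z=1, U=2, W=1, Y=3) weight 1/216
  (X=1, Z=1, U=2, W=2, Y=2) weight 1/216
  (X=1, Z=1, U=3, W=1, Y=3) weight 1/216
  (X=1, Z=1, U=3, W=2, Y=2) weight 1/216
  (X=1, Z=2, U=1, W=1, Y=3) weight 1/216
  (X=1, Z=2, U=1, W=2, Y=2) weight 1/216
  … 64 more
Group by Y:
  weight(Y=2) = 3/20
  weight(Y=3) = 1/5
Total weight = 3/20 + 1/5 = 7/20
P(Y=2 | obs) = 3/20 / 7/20 = 3/7
P(Y=3 | obs) = 1/5 / 7/20 = 4/7

P(Y = 2 | obs) = 3/7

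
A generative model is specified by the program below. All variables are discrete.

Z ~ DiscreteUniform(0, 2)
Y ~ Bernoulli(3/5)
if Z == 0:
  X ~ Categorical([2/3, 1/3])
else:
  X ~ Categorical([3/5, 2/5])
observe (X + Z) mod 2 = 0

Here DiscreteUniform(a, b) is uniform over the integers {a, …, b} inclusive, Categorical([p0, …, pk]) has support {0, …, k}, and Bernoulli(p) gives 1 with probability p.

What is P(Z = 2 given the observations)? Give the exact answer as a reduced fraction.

P(Z = 2 | obs) = 9/25

Enumerate traces; 6 have nonzero weight after conditioning:
  (Z=0, Y=0, X=0) weight 4/45
  (Z=0, Y=1, X=0) weight 2/15
  (Z=1, Y=0, X=1) weight 4/75
  (Z=1, Y=1, X=1) weight 2/25
  (Z=2, Y=0, X=0) weight 2/25
  (Z=2, Y=1, X=0) weight 3/25
Group by Z:
  weight(Z=0) = 2/9
  weight(Z=1) = 2/15
  weight(Z=2) = 1/5
Total weight = 2/9 + 2/15 + 1/5 = 5/9
P(Z=0 | obs) = 2/9 / 5/9 = 2/5
P(Z=1 | obs) = 2/15 / 5/9 = 6/25
P(Z=2 | obs) = 1/5 / 5/9 = 9/25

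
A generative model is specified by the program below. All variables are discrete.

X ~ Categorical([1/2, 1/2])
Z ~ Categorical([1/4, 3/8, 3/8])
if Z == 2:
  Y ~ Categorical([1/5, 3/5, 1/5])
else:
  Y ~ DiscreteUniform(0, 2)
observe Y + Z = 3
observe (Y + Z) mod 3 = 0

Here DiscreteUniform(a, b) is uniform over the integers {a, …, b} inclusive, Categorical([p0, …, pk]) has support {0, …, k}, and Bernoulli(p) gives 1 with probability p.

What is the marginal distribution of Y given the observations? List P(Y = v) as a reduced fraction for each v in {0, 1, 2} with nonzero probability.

P(Y=1) = 9/14, P(Y=2) = 5/14

Enumerate traces; 4 have nonzero weight after conditioning:
  (X=0, Z=1, Y=2) weight 1/16
  (X=0, Z=2, Y=1) weight 9/80
  (X=1, Z=1, Y=2) weight 1/16
  (X=1, Z=2, Y=1) weight 9/80
Group by Y:
  weight(Y=1) = 9/40
  weight(Y=2) = 1/8
Total weight = 9/40 + 1/8 = 7/20
P(Y=1 | obs) = 9/40 / 7/20 = 9/14
P(Y=2 | obs) = 1/8 / 7/20 = 5/14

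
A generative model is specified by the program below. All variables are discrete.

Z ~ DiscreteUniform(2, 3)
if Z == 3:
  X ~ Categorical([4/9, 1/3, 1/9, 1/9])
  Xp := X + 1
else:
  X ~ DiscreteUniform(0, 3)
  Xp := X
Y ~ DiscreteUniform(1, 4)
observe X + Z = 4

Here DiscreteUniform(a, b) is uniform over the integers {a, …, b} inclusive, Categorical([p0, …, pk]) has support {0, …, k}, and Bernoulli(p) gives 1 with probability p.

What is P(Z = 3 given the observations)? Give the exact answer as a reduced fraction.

P(Z = 3 | obs) = 4/7

Enumerate traces; 8 have nonzero weight after conditioning:
  (Z=2, X=2, Y=1) weight 1/32
  (Z=2, X=2, Y=2) weight 1/32
  (Z=2, X=2, Y=3) weight 1/32
  (Z=2, X=2, Y=4) weight 1/32
  (Z=3, X=1, Y=1) weight 1/24
  (Z=3, X=1, Y=2) weight 1/24
  (Z=3, X=1, Y=3) weight 1/24
  (Z=3, X=1, Y=4) weight 1/24
Group by Z:
  weight(Z=2) = 1/8
  weight(Z=3) = 1/6
Total weight = 1/8 + 1/6 = 7/24
P(Z=2 | obs) = 1/8 / 7/24 = 3/7
P(Z=3 | obs) = 1/6 / 7/24 = 4/7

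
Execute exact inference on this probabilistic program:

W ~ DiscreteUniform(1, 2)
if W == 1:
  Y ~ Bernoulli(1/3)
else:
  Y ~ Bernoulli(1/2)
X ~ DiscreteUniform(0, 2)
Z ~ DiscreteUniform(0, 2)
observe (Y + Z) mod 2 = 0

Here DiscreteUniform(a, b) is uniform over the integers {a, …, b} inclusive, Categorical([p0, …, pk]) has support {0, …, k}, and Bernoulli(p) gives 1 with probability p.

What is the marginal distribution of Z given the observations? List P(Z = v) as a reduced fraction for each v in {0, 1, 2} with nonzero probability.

P(Z=0) = 7/19, P(Z=1) = 5/19, P(Z=2) = 7/19

Enumerate traces; 18 have nonzero weight after conditioning:
  (W=1, Y=0, X=0, Z=0) weight 1/27
  (W=1, Y=0, X=0, Z=2) weight 1/27
  (W=1, Y=0, X=1, Z=0) weight 1/27
  (W=1, Y=0, X=1, Z=2) weight 1/27
  (W=1, Y=0, X=2, Z=0) weight 1/27
  (W=1, Y=0, X=2, Z=2) weight 1/27
  (W=1, Y=1, X=0, Z=1) weight 1/54
  (W=1, Y=1, X=1, Z=1) weight 1/54
  … 10 more
Group by Z:
  weight(Z=0) = 7/36
  weight(Z=1) = 5/36
  weight(Z=2) = 7/36
Total weight = 7/36 + 5/36 + 7/36 = 19/36
P(Z=0 | obs) = 7/36 / 19/36 = 7/19
P(Z=1 | obs) = 5/36 / 19/36 = 5/19
P(Z=2 | obs) = 7/36 / 19/36 = 7/19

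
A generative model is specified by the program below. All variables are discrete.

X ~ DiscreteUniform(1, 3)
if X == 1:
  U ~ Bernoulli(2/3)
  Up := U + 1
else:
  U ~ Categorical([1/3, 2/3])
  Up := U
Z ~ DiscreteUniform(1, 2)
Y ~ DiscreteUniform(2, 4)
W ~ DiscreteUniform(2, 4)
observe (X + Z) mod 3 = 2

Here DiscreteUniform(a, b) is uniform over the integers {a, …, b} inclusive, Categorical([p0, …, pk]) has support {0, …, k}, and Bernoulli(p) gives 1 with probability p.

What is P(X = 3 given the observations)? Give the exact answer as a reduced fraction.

Enumerate traces; 36 have nonzero weight after conditioning:
  (X=1, U=0, Z=1, Y=2, W=2) weight 1/162
  (X=1, U=0, Z=1, Y=2, W=3) weight 1/162
  (X=1, U=0, Z=1, Y=2, W=4) weight 1/162
  (X=1, U=0, Z=1, Y=3, W=2) weight 1/162
  (X=1, U=0, Z=1, Y=3, W=3) weight 1/162
  (X=1, U=0, Z=1, Y=3, W=4) weight 1/162
  (X=1, U=0, Z=1, Y=4, W=2) weight 1/162
  (X=1, U=0, Z=1, Y=4, W=3) weight 1/162
  (X=3, U=0, Z=2, Y=2, W=2) weight 1/162
  … 27 more
Group by X:
  weight(X=1) = 1/6
  weight(X=3) = 1/6
Total weight = 1/6 + 1/6 = 1/3
P(X=1 | obs) = 1/6 / 1/3 = 1/2
P(X=3 | obs) = 1/6 / 1/3 = 1/2

P(X = 3 | obs) = 1/2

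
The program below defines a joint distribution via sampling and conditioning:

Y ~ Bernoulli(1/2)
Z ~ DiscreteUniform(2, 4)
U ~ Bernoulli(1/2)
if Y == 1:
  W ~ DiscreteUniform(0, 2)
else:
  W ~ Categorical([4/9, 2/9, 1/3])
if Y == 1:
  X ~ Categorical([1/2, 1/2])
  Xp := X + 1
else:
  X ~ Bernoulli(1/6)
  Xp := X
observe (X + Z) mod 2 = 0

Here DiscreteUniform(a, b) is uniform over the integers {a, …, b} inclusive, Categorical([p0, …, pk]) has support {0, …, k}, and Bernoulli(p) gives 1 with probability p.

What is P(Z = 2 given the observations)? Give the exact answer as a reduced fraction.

Enumerate traces; 36 have nonzero weight after conditioning:
  (Y=0, Z=2, U=0, W=0, X=0) weight 5/162
  (Y=0, Z=2, U=0, W=1, X=0) weight 5/324
  (Y=0, Z=2, U=0, W=2, X=0) weight 5/216
  (Y=0, Z=2, U=1, W=0, X=0) weight 5/162
  (Y=0, Z=2, U=1, W=1, X=0) weight 5/324
  (Y=0, Z=2, U=1, W=2, X=0) weight 5/216
  (Y=0, Z=3, U=0, W=0, X=1) weight 1/162
  (Y=0, Z=3, U=0, W=1, X=1) weight 1/324
  (Y=0, Z=4, U=0, W=0, X=0) weight 5/162
  … 27 more
Group by Z:
  weight(Z=2) = 2/9
  weight(Z=3) = 1/9
  weight(Z=4) = 2/9
Total weight = 2/9 + 1/9 + 2/9 = 5/9
P(Z=2 | obs) = 2/9 / 5/9 = 2/5
P(Z=3 | obs) = 1/9 / 5/9 = 1/5
P(Z=4 | obs) = 2/9 / 5/9 = 2/5

P(Z = 2 | obs) = 2/5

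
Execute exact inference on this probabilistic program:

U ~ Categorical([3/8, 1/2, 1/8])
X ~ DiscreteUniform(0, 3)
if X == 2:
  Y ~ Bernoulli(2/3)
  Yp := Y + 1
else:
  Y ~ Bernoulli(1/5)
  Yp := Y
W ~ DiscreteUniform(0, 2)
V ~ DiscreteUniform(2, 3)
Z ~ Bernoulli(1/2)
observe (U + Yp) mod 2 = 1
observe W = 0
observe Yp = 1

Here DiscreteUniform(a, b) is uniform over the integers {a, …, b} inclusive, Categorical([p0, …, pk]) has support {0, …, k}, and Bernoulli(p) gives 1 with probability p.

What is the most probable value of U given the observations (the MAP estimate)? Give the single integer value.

argmax_v P(U = v | obs) = 0

Enumerate traces; 32 have nonzero weight after conditioning:
  (U=0, X=0, Y=1, W=0, V=2, Z=0) weight 1/640
  (U=0, X=0, Y=1, W=0, V=2, Z=1) weight 1/640
  (U=0, X=0, Y=1, W=0, V=3, Z=0) weight 1/640
  (U=0, X=0, Y=1, W=0, V=3, Z=1) weight 1/640
  (U=0, X=1, Y=1, W=0, V=2, Z=0) weight 1/640
  (U=0, X=1, Y=1, W=0, V=2, Z=1) weight 1/640
  (U=0, X=1, Y=1, W=0, V=3, Z=0) weight 1/640
  (U=0, X=1, Y=1, W=0, V=3, Z=1) weight 1/640
  (U=2, X=0, Y=1, W=0, V=2, Z=0) weight 1/1920
  … 23 more
Group by U:
  weight(U=0) = 7/240
  weight(U=2) = 7/720
Total weight = 7/240 + 7/720 = 7/180
P(U=0 | obs) = 7/240 / 7/180 = 3/4
P(U=2 | obs) = 7/720 / 7/180 = 1/4
argmax = 0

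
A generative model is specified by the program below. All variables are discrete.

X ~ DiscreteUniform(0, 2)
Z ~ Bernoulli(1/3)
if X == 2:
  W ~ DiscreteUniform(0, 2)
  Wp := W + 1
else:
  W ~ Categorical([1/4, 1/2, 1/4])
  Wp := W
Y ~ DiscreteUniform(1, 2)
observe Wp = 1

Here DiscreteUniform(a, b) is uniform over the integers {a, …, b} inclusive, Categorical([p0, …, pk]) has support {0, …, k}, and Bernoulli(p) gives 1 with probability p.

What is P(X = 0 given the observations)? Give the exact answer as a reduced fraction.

P(X = 0 | obs) = 3/8

Enumerate traces; 12 have nonzero weight after conditioning:
  (X=0, Z=0, W=1, Y=1) weight 1/18
  (X=0, Z=0, W=1, Y=2) weight 1/18
  (X=0, Z=1, W=1, Y=1) weight 1/36
  (X=0, Z=1, W=1, Y=2) weight 1/36
  (X=1, Z=0, W=1, Y=1) weight 1/18
  (X=1, Z=0, W=1, Y=2) weight 1/18
  (X=1, Z=1, W=1, Y=1) weight 1/36
  (X=1, Z=1, W=1, Y=2) weight 1/36
  (X=2, Z=0, W=0, Y=1) weight 1/27
  … 3 more
Group by X:
  weight(X=0) = 1/6
  weight(X=1) = 1/6
  weight(X=2) = 1/9
Total weight = 1/6 + 1/6 + 1/9 = 4/9
P(X=0 | obs) = 1/6 / 4/9 = 3/8
P(X=1 | obs) = 1/6 / 4/9 = 3/8
P(X=2 | obs) = 1/9 / 4/9 = 1/4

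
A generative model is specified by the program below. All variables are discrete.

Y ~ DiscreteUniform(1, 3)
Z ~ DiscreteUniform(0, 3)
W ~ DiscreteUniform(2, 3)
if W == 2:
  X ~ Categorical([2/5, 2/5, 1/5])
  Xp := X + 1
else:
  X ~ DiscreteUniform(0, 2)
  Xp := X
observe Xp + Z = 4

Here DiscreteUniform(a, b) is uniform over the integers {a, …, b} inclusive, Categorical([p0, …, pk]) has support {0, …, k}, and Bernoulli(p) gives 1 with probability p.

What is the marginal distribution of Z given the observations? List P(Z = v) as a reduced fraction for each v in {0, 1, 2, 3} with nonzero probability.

Enumerate traces; 15 have nonzero weight after conditioning:
  (Y=1, Z=1, W=2, X=2) weight 1/120
  (Y=1, Z=2, W=2, X=1) weight 1/60
  (Y=1, Z=2, W=3, X=2) weight 1/72
  (Y=1, Z=3, W=2, X=0) weight 1/60
  (Y=1, Z=3, W=3, X=1) weight 1/72
  (Y=2, Z=1, W=2, X=2) weight 1/120
  (Y=2, Z=2, W=2, X=1) weight 1/60
  (Y=2, Z=2, W=3, X=2) weight 1/72
  … 7 more
Group by Z:
  weight(Z=1) = 1/40
  weight(Z=2) = 11/120
  weight(Z=3) = 11/120
Total weight = 1/40 + 11/120 + 11/120 = 5/24
P(Z=1 | obs) = 1/40 / 5/24 = 3/25
P(Z=2 | obs) = 11/120 / 5/24 = 11/25
P(Z=3 | obs) = 11/120 / 5/24 = 11/25

P(Z=1) = 3/25, P(Z=2) = 11/25, P(Z=3) = 11/25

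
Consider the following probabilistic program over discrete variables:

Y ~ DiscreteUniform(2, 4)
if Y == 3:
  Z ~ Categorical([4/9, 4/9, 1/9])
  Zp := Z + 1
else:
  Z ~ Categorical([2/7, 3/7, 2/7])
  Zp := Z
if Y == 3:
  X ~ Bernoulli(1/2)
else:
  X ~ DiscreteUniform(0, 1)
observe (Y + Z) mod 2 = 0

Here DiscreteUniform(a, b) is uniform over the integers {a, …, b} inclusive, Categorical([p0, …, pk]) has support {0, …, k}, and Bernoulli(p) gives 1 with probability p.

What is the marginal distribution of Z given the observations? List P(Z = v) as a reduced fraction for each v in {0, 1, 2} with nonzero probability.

Enumerate traces; 10 have nonzero weight after conditioning:
  (Y=2, Z=0, X=0) weight 1/21
  (Y=2, Z=0, X=1) weight 1/21
  (Y=2, Z=2, X=0) weight 1/21
  (Y=2, Z=2, X=1) weight 1/21
  (Y=3, Z=1, X=0) weight 2/27
  (Y=3, Z=1, X=1) weight 2/27
  (Y=4, Z=0, X=0) weight 1/21
  (Y=4, Z=0, X=1) weight 1/21
  … 2 more
Group by Z:
  weight(Z=0) = 4/21
  weight(Z=1) = 4/27
  weight(Z=2) = 4/21
Total weight = 4/21 + 4/27 + 4/21 = 100/189
P(Z=0 | obs) = 4/21 / 100/189 = 9/25
P(Z=1 | obs) = 4/27 / 100/189 = 7/25
P(Z=2 | obs) = 4/21 / 100/189 = 9/25

P(Z=0) = 9/25, P(Z=1) = 7/25, P(Z=2) = 9/25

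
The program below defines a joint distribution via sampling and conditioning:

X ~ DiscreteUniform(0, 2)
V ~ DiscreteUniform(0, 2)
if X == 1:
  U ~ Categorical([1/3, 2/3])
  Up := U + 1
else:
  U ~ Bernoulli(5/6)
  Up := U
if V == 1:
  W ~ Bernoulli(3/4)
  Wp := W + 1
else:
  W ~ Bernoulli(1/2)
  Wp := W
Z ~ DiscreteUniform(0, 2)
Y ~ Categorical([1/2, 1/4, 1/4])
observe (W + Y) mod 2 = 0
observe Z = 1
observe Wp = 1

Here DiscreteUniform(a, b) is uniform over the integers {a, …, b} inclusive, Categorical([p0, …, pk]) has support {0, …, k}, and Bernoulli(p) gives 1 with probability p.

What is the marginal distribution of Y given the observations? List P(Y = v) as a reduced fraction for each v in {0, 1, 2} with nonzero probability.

P(Y=0) = 2/7, P(Y=1) = 4/7, P(Y=2) = 1/7

Enumerate traces; 24 have nonzero weight after conditioning:
  (X=0, V=0, U=0, W=1, Z=1, Y=1) weight 1/1296
  (X=0, V=0, U=1, W=1, Z=1, Y=1) weight 5/1296
  (X=0, V=1, U=0, W=0, Z=1, Y=0) weight 1/1296
  (X=0, V=1, U=0, W=0, Z=1, Y=2) weight 1/2592
  (X=0, V=1, U=1, W=0, Z=1, Y=0) weight 5/1296
  (X=0, V=1, U=1, W=0, Z=1, Y=2) weight 5/2592
  (X=0, V=2, U=0, W=1, Z=1, Y=1) weight 1/1296
  (X=0, V=2, U=1, W=1, Z=1, Y=1) weight 5/1296
  … 16 more
Group by Y:
  weight(Y=0) = 1/72
  weight(Y=1) = 1/36
  weight(Y=2) = 1/144
Total weight = 1/72 + 1/36 + 1/144 = 7/144
P(Y=0 | obs) = 1/72 / 7/144 = 2/7
P(Y=1 | obs) = 1/36 / 7/144 = 4/7
P(Y=2 | obs) = 1/144 / 7/144 = 1/7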